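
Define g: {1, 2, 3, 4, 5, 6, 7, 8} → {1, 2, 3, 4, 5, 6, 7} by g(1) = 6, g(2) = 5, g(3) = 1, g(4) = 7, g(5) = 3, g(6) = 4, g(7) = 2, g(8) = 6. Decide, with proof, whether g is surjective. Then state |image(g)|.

7

Every element of the codomain has a preimage: 1 = g(3), 2 = g(7), 3 = g(5), 4 = g(6), 5 = g(2), 6 = g(1), 7 = g(4).
So g is surjective.
The image of g is {1, 2, 3, 4, 5, 6, 7}, which has 7 elements.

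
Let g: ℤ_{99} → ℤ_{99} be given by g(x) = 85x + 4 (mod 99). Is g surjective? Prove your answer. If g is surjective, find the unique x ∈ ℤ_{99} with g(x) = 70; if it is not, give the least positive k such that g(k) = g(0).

66

Recall that g is surjective if every y in the codomain equals g(x) for some x in the domain.
Since gcd(85, 99) = 1, 85 is invertible modulo 99. Euclid's algorithm: 99 = 1·85 + 14, 85 = 6·14 + 1; back-substituting gives 1 = 7·85 − 6·99, so 85⁻¹ ≡ 7 (mod 99).
Then y ↦ 7(y − 4) is a two-sided inverse to g, so every y ∈ ℤ_{99} has a preimage.
So g is surjective.
Since g is surjective, we find g⁻¹(70): we need 85x ≡ 70 − 4 ≡ 66 (mod 99). Using 85⁻¹ = 7: x ≡ 7·66 = 462 = 4·99 + 66, so x = 66.
Check: g(66) = 85·66 + 4 = 5614 = 56·99 + 70 ≡ 70 (mod 99).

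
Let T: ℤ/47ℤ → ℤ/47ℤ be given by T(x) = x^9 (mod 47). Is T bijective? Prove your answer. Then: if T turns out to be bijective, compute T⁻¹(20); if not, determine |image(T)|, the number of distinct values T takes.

Since 47 is prime, the nonzero elements of ℤ/47ℤ form a cyclic group of order 46.
As gcd(9, 46) = 1, raising to the 9th power is a bijection on this group: if u^9 ≡ v^9 then (uv^{−1})^9 = 1, and the only element of order dividing gcd(9, 46) = 1 is 1, so u = v.
With T(0) = 0 this makes T injective on all of ℤ/47ℤ, hence bijective (finite equal-size domain and codomain). In particular T is bijective.
Since T is bijective, we find the preimage of 20. The inverse of x ↦ x^9 on (ℤ/47ℤ)^× is x ↦ x^41, because 9·41 = 369 = 8·46 + 1 ≡ 1 (mod 46) and x^{46} = 1 for x ≠ 0 (Fermat). So T⁻¹(20) = 20^41 mod 47.
Repeated squaring mod 47: 20^1 ≡ 20, 20^2 ≡ 20² = 400 ≡ 24, 20^4 ≡ 24² = 576 ≡ 12, 20^8 ≡ 12² = 144 ≡ 3, 20^16 ≡ 3² = 9, 20^32 ≡ 9² = 81 ≡ 34. Since 41 = 32 + 8 + 1, 20^41 ≡ 34·3·20: 34·3 = 102 ≡ 8, then 8·20 = 160 ≡ 19. So 20^41 ≡ 19 (mod 47).
Hence T⁻¹(20) = 19.

19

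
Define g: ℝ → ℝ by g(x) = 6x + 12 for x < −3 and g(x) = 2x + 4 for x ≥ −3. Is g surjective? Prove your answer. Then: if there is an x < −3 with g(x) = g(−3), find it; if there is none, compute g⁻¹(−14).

-13/3

Both pieces are strictly increasing (slopes 6 and 2), so each is injective on its own interval.
The left piece maps (−∞, −3) onto (−∞, −6); the right piece maps [−3, ∞) onto [−2, ∞).
The union (−∞, −6) ∪ [−2, ∞) omits the interval between −6 and −2; in particular −6 has no preimage. So g is not surjective.
Because the two images are disjoint, no x < −3 has g(x) = g(−3), so we compute g⁻¹(−14): −14 lies in (−∞, −6), so solve 6x + 12 = −14: x = (−14 − 12)/6 = −13/3.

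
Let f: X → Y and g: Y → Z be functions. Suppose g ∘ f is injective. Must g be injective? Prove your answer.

not injective

No. Take X = {0, 1, 2}, Y = {0, 1, 2, 3}, Z = {0, 1, 2, 3}, f(a) = a for each a ∈ X, and g(b) = 2 if b ∈ {2, 3} else g(b) = b.
Then g ∘ f = f is injective (X ⊂ Y and f is the inclusion), but g(2) = g(3) = 2 with 2 ≠ 3, so g is not injective.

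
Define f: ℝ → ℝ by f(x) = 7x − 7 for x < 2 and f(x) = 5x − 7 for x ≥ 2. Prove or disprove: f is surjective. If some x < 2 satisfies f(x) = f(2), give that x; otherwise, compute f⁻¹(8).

Both pieces are strictly increasing (slopes 7 and 5), so each is injective on its own interval.
The left piece maps (−∞, 2) onto (−∞, 7); the right piece maps [2, ∞) onto [3, ∞).
The union (−∞, 7) ∪ [3, ∞) covers ℝ, so f is surjective.
For the follow-up: the images overlap, so an x < 2 with f(x) = f(2) exists. f(2) = 3; solving 7x − 7 = 3 for x < 2 gives x = (3 + 7)/7 = 10/7.

10/7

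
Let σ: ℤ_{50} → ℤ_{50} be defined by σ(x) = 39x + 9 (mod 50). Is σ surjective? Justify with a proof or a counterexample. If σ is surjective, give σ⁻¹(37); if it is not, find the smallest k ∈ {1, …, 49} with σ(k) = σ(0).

Since gcd(39, 50) = 1, 39 is invertible modulo 50. Euclid's algorithm: 50 = 1·39 + 11, 39 = 3·11 + 6, 11 = 1·6 + 5, 6 = 1·5 + 1; back-substituting gives 1 = 9·39 − 7·50, so 39⁻¹ ≡ 9 (mod 50).
Then y ↦ 9(y − 9) is a two-sided inverse to σ, so every y ∈ ℤ_{50} has a preimage.
Therefore σ is surjective.
Since σ is surjective, we compute σ⁻¹(37): solve 39x + 9 ≡ 37 (mod 50), i.e. 39x ≡ 28 (mod 50).
Multiplying by 39⁻¹ = 9 gives x ≡ 9·28 = 252 = 5·50 + 2 ≡ 2 (mod 50).
Check: σ(2) = 39·2 + 9 = 87 = 1·50 + 37 ≡ 37 (mod 50).

2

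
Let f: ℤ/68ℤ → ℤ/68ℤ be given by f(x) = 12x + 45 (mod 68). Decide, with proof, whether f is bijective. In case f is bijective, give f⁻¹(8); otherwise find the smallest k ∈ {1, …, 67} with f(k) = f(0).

17

Recall: f is injective if f(u) = f(v) implies u = v.
We have gcd(12, 68) = 4 > 1. Taking u = 0 and v = 17: f(0) = 45 and f(17) = 12·17 + 45 = 249 ≡ 45 (mod 68).
So f(0) = f(17) while 0 ≠ 17, so f is not injective, hence not bijective.
Since f is not bijective, we find the least positive k with f(k) = f(0): this means 12k ≡ 0 (mod 68), i.e. 68 ∣ 12k. Since gcd(12, 68) = 4, dividing through by 4 this holds exactly when 17 ∣ 3k, and as gcd(3, 17) = 1, exactly when 17 ∣ k.
The smallest positive such k is 17.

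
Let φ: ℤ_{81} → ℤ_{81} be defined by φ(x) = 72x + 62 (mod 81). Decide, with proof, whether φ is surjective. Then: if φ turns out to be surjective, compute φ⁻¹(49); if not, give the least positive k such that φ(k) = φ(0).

9

Since gcd(72, 81) = 9, we have 72x ≡ 0 (mod 9) for all x, so φ(x) ≡ 8 (mod 9).
But 0 ≢ 8 (mod 9), so 0 ∈ ℤ_{81} has no preimage. So φ is not surjective.
Since φ is not surjective, we find the least positive k with φ(k) = φ(0): this means 72k ≡ 0 (mod 81), i.e. 81 ∣ 72k. Since gcd(72, 81) = 9, dividing through by 9 this holds exactly when 9 ∣ 8k, and as gcd(8, 9) = 1, exactly when 9 ∣ k.
The smallest positive such k is 9.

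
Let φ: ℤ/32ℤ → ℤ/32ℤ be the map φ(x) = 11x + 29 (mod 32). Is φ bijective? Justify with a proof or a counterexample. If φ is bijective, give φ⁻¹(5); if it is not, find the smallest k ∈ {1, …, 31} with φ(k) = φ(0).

Suppose φ(x_1) = φ(x_2) in ℤ/32ℤ. Then 11x_1 + 29 ≡ 11x_2 + 29 (mod 32), therefore 11(x_1 − x_2) ≡ 0 (mod 32).
Since gcd(11, 32) = 1, 11 is invertible modulo 32, so x_1 − x_2 ≡ 0 (mod 32), i.e. x_1 = x_2.
We now compute 11⁻¹ mod 32 explicitly. Euclid's algorithm: 32 = 2·11 + 10, 11 = 1·10 + 1; back-substituting gives 1 = 3·11 − 1·32, so 11⁻¹ ≡ 3 (mod 32).
Then y ↦ 3(y − 29) is a two-sided inverse to φ, so every y ∈ ℤ/32ℤ has a preimage.
So φ is bijective.
Since φ is bijective, we compute φ⁻¹(5): solve 11x + 29 ≡ 5 (mod 32), i.e. 11x ≡ 8 (mod 32).
Multiplying by 11⁻¹ = 3 gives x ≡ 3·8 = 24 ≡ 24 (mod 32).
Check: φ(24) = 11·24 + 29 = 293 = 9·32 + 5 ≡ 5 (mod 32).

24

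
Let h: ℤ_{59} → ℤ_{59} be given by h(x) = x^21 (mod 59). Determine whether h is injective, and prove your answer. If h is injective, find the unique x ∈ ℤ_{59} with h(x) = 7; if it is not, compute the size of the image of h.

27

Since 59 is prime, the nonzero elements of ℤ_{59} form a cyclic group of order 58.
As gcd(21, 58) = 1, raising to the 21st power is a bijection on this group: if a^21 ≡ b^21 then (ab^{−1})^21 = 1, and the only element of order dividing gcd(21, 58) = 1 is 1, so a = b.
With h(0) = 0 this makes h injective on all of ℤ_{59}, hence bijective (finite equal-size domain and codomain). In particular h is injective.
Since h is injective, we find the preimage of 7. The inverse of x ↦ x^21 on (ℤ_{59})^× is x ↦ x^47, because 21·47 = 987 = 17·58 + 1 ≡ 1 (mod 58) and x^{58} = 1 for x ≠ 0 (Fermat). So h⁻¹(7) = 7^47 mod 59.
Repeated squaring mod 59: 7^1 ≡ 7, 7^2 ≡ 7² = 49, 7^4 ≡ 49² = 2401 ≡ 41, 7^8 ≡ 41² = 1681 ≡ 29, 7^16 ≡ 29² = 841 ≡ 15, 7^32 ≡ 15² = 225 ≡ 48. Since 47 = 32 + 8 + 4 + 2 + 1, 7^47 ≡ 48·29·41·49·7: 48·29 = 1392 ≡ 35, then 35·41 = 1435 ≡ 19, then 19·49 = 931 ≡ 46, then 46·7 = 322 ≡ 27. So 7^47 ≡ 27 (mod 59).
Hence h⁻¹(7) = 27.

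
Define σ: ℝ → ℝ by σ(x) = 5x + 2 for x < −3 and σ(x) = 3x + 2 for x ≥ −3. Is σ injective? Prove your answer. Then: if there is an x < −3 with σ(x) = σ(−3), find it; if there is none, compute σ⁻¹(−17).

-19/5

Both pieces are strictly increasing (slopes 5 and 3), so each is injective on its own interval.
The left piece maps (−∞, −3) onto (−∞, −13); the right piece maps [−3, ∞) onto [−7, ∞).
These images are disjoint, so no value is attained by both pieces. So σ is injective.
Because the two images are disjoint, no x < −3 has σ(x) = σ(−3), so we compute σ⁻¹(−17): −17 lies in (−∞, −13), so solve 5x + 2 = −17: x = (−17 − 2)/5 = −19/5.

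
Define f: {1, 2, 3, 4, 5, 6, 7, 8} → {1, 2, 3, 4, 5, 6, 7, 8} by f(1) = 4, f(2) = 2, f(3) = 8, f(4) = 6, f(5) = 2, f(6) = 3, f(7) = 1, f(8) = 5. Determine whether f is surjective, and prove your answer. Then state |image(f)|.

No element maps to 7, so f is not surjective.
The image of f is {1, 2, 3, 4, 5, 6, 8}, which has 7 elements.

7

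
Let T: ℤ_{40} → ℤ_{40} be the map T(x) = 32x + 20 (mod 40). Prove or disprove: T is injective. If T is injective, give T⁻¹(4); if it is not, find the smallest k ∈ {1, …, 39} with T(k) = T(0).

We have gcd(32, 40) = 8 > 1. Taking a = 0 and b = 5: T(0) = 20 and T(5) = 32·5 + 20 = 180 ≡ 20 (mod 40).
So T(0) = T(5) while 0 ≠ 5, therefore T is not injective.
Since T is not injective, we find the least positive k with T(k) = T(0): this means 32k ≡ 0 (mod 40), i.e. 40 ∣ 32k. Since gcd(32, 40) = 8, dividing through by 8 this holds exactly when 5 ∣ 4k, and as gcd(4, 5) = 1, exactly when 5 ∣ k.
The smallest positive such k is 5.

5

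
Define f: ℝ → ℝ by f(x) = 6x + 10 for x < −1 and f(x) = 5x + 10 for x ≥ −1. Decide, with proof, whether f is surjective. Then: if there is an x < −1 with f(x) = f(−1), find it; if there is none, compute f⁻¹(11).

1/5

Both pieces are strictly increasing (slopes 6 and 5), so each is injective on its own interval.
The left piece maps (−∞, −1) onto (−∞, 4); the right piece maps [−1, ∞) onto [5, ∞).
The union (−∞, 4) ∪ [5, ∞) omits the interval between 4 and 5; in particular 4 has no preimage. So f is not surjective.
Because the two images are disjoint, no x < −1 has f(x) = f(−1), so we compute f⁻¹(11): 11 lies in [5, ∞), so solve 5x + 10 = 11: x = (11 − 10)/5 = 1/5.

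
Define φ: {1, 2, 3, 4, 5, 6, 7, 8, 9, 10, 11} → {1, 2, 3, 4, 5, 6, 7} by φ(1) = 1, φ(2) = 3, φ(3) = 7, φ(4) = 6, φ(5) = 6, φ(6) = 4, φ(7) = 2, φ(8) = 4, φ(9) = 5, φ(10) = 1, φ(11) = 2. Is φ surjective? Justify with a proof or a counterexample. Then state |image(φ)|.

7

Every element of the codomain has a preimage: 1 = φ(1), 2 = φ(7), 3 = φ(2), 4 = φ(6), 5 = φ(9), 6 = φ(4), 7 = φ(3).
So φ is surjective.
The image of φ is {1, 2, 3, 4, 5, 6, 7}, which has 7 elements.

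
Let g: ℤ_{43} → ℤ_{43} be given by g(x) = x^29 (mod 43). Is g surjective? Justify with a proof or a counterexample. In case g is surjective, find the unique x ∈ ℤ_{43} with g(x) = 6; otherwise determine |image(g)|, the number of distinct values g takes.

36

Since 43 is prime, the nonzero elements of ℤ_{43} form a cyclic group of order 42.
As gcd(29, 42) = 1, raising to the 29th power is a bijection on this group: if a^29 ≡ b^29 then (ab^{−1})^29 = 1, and the only element of order dividing gcd(29, 42) = 1 is 1, so a = b.
With g(0) = 0 this makes g injective on all of ℤ_{43}, hence bijective (finite equal-size domain and codomain). In particular g is surjective.
Since g is surjective, we find the preimage of 6. The inverse of x ↦ x^29 on (ℤ_{43})^× is x ↦ x^29, because 29·29 = 841 = 20·42 + 1 ≡ 1 (mod 42) and x^{42} = 1 for x ≠ 0 (Fermat). So g⁻¹(6) = 6^29 mod 43.
Repeated squaring mod 43: 6^1 ≡ 6, 6^2 ≡ 6² = 36, 6^4 ≡ 36² = 1296 ≡ 6, 6^8 ≡ 6² = 36, 6^16 ≡ 36² = 1296 ≡ 6. Since 29 = 16 + 8 + 4 + 1, 6^29 ≡ 6·36·6·6: 6·36 = 216 ≡ 1, then 1·6 = 6, then 6·6 = 36. So 6^29 ≡ 36 (mod 43).
Hence g⁻¹(6) = 36.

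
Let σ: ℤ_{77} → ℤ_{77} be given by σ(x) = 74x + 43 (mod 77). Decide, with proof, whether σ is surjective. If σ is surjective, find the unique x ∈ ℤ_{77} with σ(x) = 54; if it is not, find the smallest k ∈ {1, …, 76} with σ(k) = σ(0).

22

Since gcd(74, 77) = 1, 74 is invertible modulo 77. Euclid's algorithm: 77 = 1·74 + 3, 74 = 24·3 + 2, 3 = 1·2 + 1; back-substituting gives 1 = 51·74 − 49·77, so 74⁻¹ ≡ 51 (mod 77).
Then y ↦ 51(y − 43) is a two-sided inverse to σ, so every y ∈ ℤ_{77} has a preimage.
Hence σ is surjective.
Since σ is surjective, we compute σ⁻¹(54): solve 74x + 43 ≡ 54 (mod 77), i.e. 74x ≡ 11 (mod 77).
Multiplying by 74⁻¹ = 51 gives x ≡ 51·11 = 561 = 7·77 + 22 ≡ 22 (mod 77).
Check: σ(22) = 74·22 + 43 = 1671 = 21·77 + 54 ≡ 54 (mod 77).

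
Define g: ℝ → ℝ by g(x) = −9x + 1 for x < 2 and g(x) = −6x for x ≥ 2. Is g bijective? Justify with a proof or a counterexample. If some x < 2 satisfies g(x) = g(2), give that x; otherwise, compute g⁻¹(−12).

13/9

Both pieces are strictly decreasing (slopes −9 and −6), so each is injective on its own interval.
The left piece maps (−∞, 2) onto (−17, ∞); the right piece maps [2, ∞) onto (−∞, −12].
These images overlap. In particular g(2) = −12 (right piece), and solving −9x + 1 = −12 on the left piece gives x = 13/9 < 2.
So g(13/9) = g(2) with 13/9 ≠ 2, and g is not injective, hence not bijective. This x = 13/9 is the requested value below 2.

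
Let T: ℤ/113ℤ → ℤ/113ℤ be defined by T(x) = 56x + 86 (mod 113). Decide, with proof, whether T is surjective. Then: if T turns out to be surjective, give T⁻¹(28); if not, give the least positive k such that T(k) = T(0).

Recall that T is surjective if every y in the codomain equals T(x) for some x in the domain.
Since gcd(56, 113) = 1, 56 is invertible modulo 113. Euclid's algorithm: 113 = 2·56 + 1; back-substituting gives 1 = 111·56 − 55·113, so 56⁻¹ ≡ 111 (mod 113).
For any y ∈ ℤ/113ℤ, x = 111(y − 86) mod 113 satisfies T(x) = 56·111(y − 86) + 86 ≡ y (since 56·111 ≡ 1 mod 113). So every y has a preimage.
Hence T is surjective.
Since T is surjective, we find T⁻¹(28): we need 56x ≡ 28 − 86 ≡ 55 (mod 113). Using 56⁻¹ = 111: x ≡ 111·55 = 6105 = 54·113 + 3, so x = 3.
Check: T(3) = 56·3 + 86 = 254 = 2·113 + 28 ≡ 28 (mod 113).

3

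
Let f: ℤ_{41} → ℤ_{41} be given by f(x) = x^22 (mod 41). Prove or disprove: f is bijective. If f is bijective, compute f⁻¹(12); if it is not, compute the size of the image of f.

21

f(20): Repeated squaring mod 41: 20^1 ≡ 20, 20^2 ≡ 20² = 400 ≡ 31, 20^4 ≡ 31² = 961 ≡ 18, 20^8 ≡ 18² = 324 ≡ 37, 20^16 ≡ 37² = 1369 ≡ 16. Since 22 = 16 + 4 + 2, 20^22 ≡ 16·18·31: 16·18 = 288 ≡ 1, then 1·31 = 31. So 20^22 ≡ 31 (mod 41).
f(21): Repeated squaring mod 41: 21^1 ≡ 21, 21^2 ≡ 21² = 441 ≡ 31, 21^4 ≡ 31² = 961 ≡ 18, 21^8 ≡ 18² = 324 ≡ 37, 21^16 ≡ 37² = 1369 ≡ 16. Since 22 = 16 + 4 + 2, 21^22 ≡ 16·18·31: 16·18 = 288 ≡ 1, then 1·31 = 31. So 21^22 ≡ 31 (mod 41).
So f(20) = f(21) = 31 while 20 ≠ 21, hence f is not injective, hence not bijective.
Since f is not bijective, we determine |image(f)|. Computing x^22 mod 41 for each x (by repeated squaring, reducing mod 41 at every step), the values f(0), f(1), …, f(40) are: 0, 1, 4, 32, 16, 25, 5, 33, 23, 40, 18, 2, 20, 36, 9, 21, 10, 39, 37, 8, 31, 31, 8, 37, 39, 10, 21, 9, 36, 20, 2, 18, 40, 23, 33, 5, 25, 16, 32, 4, 1.
The distinct values are {0, 1, 2, 4, 5, 8, 9, 10, 16, 18, 20, 21, 23, 25, 31, 32, 33, 36, 37, 39, 40}; there are 21 of them.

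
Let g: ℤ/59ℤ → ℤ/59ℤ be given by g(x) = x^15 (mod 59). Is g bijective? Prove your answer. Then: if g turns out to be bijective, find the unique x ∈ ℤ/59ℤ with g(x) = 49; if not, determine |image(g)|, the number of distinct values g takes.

41

Since 59 is prime, the nonzero elements of ℤ/59ℤ form a cyclic group of order 58.
As gcd(15, 58) = 1, raising to the 15th power is a bijection on this group: if u^15 ≡ v^15 then (uv^{−1})^15 = 1, and the only element of order dividing gcd(15, 58) = 1 is 1, so u = v.
With g(0) = 0 this makes g injective on all of ℤ/59ℤ, hence bijective (finite equal-size domain and codomain). In particular g is bijective.
Since g is bijective, we find the preimage of 49. The inverse of x ↦ x^15 on (ℤ/59ℤ)^× is x ↦ x^31, because 15·31 = 465 = 8·58 + 1 ≡ 1 (mod 58) and x^{58} = 1 for x ≠ 0 (Fermat). So g⁻¹(49) = 49^31 mod 59.
Repeated squaring mod 59: 49^1 ≡ 49, 49^2 ≡ 49² = 2401 ≡ 41, 49^4 ≡ 41² = 1681 ≡ 29, 49^8 ≡ 29² = 841 ≡ 15, 49^16 ≡ 15² = 225 ≡ 48. Since 31 = 16 + 8 + 4 + 2 + 1, 49^31 ≡ 48·15·29·41·49: 48·15 = 720 ≡ 12, then 12·29 = 348 ≡ 53, then 53·41 = 2173 ≡ 49, then 49·49 = 2401 ≡ 41. So 49^31 ≡ 41 (mod 59).
Hence g⁻¹(49) = 41.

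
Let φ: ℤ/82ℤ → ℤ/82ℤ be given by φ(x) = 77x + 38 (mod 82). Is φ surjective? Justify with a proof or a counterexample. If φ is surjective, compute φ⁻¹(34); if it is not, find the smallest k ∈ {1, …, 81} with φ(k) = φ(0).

50

By definition, φ is surjective if every y in the codomain equals φ(x) for some x in the domain.
Since gcd(77, 82) = 1, 77 is invertible modulo 82. Euclid's algorithm: 82 = 1·77 + 5, 77 = 15·5 + 2, 5 = 2·2 + 1; back-substituting gives 1 = 49·77 − 46·82, so 77⁻¹ ≡ 49 (mod 82).
For any y ∈ ℤ/82ℤ, x = 49(y − 38) mod 82 satisfies φ(x) = 77·49(y − 38) + 38 ≡ y (since 77·49 ≡ 1 mod 82). So every y has a preimage.
Thus φ is surjective.
Since φ is surjective, we find φ⁻¹(34): we need 77x ≡ 34 − 38 ≡ 78 (mod 82). Using 77⁻¹ = 49: x ≡ 49·78 = 3822 = 46·82 + 50, so x = 50.
Check: φ(50) = 77·50 + 38 = 3888 = 47·82 + 34 ≡ 34 (mod 82).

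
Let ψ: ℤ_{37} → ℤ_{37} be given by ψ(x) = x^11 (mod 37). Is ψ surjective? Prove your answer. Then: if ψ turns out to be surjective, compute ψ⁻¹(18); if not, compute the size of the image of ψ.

22

Since 37 is prime, the nonzero elements of ℤ_{37} form a cyclic group of order 36.
As gcd(11, 36) = 1, raising to the 11th power is a bijection on this group: if u^11 ≡ v^11 then (uv^{−1})^11 = 1, and the only element of order dividing gcd(11, 36) = 1 is 1, so u = v.
With ψ(0) = 0 this makes ψ injective on all of ℤ_{37}, hence bijective (finite equal-size domain and codomain). In particular ψ is surjective.
Since ψ is surjective, we find the preimage of 18. The inverse of x ↦ x^11 on (ℤ_{37})^× is x ↦ x^23, because 11·23 = 253 = 7·36 + 1 ≡ 1 (mod 36) and x^{36} = 1 for x ≠ 0 (Fermat). So ψ⁻¹(18) = 18^23 mod 37.
Repeated squaring mod 37: 18^1 ≡ 18, 18^2 ≡ 18² = 324 ≡ 28, 18^4 ≡ 28² = 784 ≡ 7, 18^8 ≡ 7² = 49 ≡ 12, 18^16 ≡ 12² = 144 ≡ 33. Since 23 = 16 + 4 + 2 + 1, 18^23 ≡ 33·7·28·18: 33·7 = 231 ≡ 9, then 9·28 = 252 ≡ 30, then 30·18 = 540 ≡ 22. So 18^23 ≡ 22 (mod 37).
Hence ψ⁻¹(18) = 22.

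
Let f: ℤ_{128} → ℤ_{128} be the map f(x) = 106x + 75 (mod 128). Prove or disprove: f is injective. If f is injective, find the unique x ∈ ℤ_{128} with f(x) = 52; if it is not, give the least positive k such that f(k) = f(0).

We have gcd(106, 128) = 2 > 1. Taking x_1 = 0 and x_2 = 64: f(0) = 75 and f(64) = 106·64 + 75 = 6859 ≡ 75 (mod 128).
So f(0) = f(64) while 0 ≠ 64, thus f is not injective.
Since f is not injective, we find the least positive k with f(k) = f(0): this means 106k ≡ 0 (mod 128), i.e. 128 ∣ 106k. Since gcd(106, 128) = 2, dividing through by 2 this holds exactly when 64 ∣ 53k, and as gcd(53, 64) = 1, exactly when 64 ∣ k.
The smallest positive such k is 64.

64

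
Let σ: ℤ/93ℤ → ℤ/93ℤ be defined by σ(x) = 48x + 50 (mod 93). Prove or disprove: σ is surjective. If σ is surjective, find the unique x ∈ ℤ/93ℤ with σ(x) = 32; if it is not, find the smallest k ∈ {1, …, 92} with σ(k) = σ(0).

31

Since gcd(48, 93) = 3, we have 48x ≡ 0 (mod 3) for all x, so σ(x) ≡ 2 (mod 3).
But 0 ≢ 2 (mod 3), so 0 ∈ ℤ/93ℤ has no preimage. Thus σ is not surjective.
Since σ is not surjective, we find the least positive k with σ(k) = σ(0): this means 48k ≡ 0 (mod 93), i.e. 93 ∣ 48k. Since gcd(48, 93) = 3, dividing through by 3 this holds exactly when 31 ∣ 16k, and as gcd(16, 31) = 1, exactly when 31 ∣ k.
The smallest positive such k is 31.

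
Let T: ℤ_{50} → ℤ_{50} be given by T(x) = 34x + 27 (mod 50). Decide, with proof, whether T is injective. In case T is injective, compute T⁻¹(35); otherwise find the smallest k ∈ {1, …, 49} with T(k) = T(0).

Recall: T is injective if T(u) = T(v) implies u = v.
We have gcd(34, 50) = 2 > 1. Taking u = 0 and v = 25: T(0) = 27 and T(25) = 34·25 + 27 = 877 ≡ 27 (mod 50).
So T(0) = T(25) while 0 ≠ 25, therefore T is not injective.
Since T is not injective, we find the least positive k with T(k) = T(0): this means 34k ≡ 0 (mod 50), i.e. 50 ∣ 34k. Since gcd(34, 50) = 2, dividing through by 2 this holds exactly when 25 ∣ 17k, and as gcd(17, 25) = 1, exactly when 25 ∣ k.
The smallest positive such k is 25.

25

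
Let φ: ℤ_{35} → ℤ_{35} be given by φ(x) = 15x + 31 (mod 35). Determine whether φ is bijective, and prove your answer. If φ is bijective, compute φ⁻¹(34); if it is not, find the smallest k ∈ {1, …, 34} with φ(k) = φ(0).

By definition, φ is injective if φ(x_1) = φ(x_2) implies x_1 = x_2.
We have gcd(15, 35) = 5 > 1. Taking x_1 = 0 and x_2 = 7: φ(0) = 31 and φ(7) = 15·7 + 31 = 136 ≡ 31 (mod 35).
So φ(0) = φ(7) while 0 ≠ 7, hence φ is not injective, hence not bijective.
Since φ is not bijective, we find the least positive k with φ(k) = φ(0): this means 15k ≡ 0 (mod 35), i.e. 35 ∣ 15k. Since gcd(15, 35) = 5, dividing through by 5 this holds exactly when 7 ∣ 3k, and as gcd(3, 7) = 1, exactly when 7 ∣ k.
The smallest positive such k is 7.

7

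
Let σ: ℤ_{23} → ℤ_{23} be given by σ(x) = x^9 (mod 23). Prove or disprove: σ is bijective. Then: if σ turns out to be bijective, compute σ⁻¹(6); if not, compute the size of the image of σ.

2

Since 23 is prime, the nonzero elements of ℤ_{23} form a cyclic group of order 22.
As gcd(9, 22) = 1, raising to the 9th power is a bijection on this group: if a^9 ≡ b^9 then (ab^{−1})^9 = 1, and the only element of order dividing gcd(9, 22) = 1 is 1, so a = b.
With σ(0) = 0 this makes σ injective on all of ℤ_{23}, hence bijective (finite equal-size domain and codomain). In particular σ is bijective.
Since σ is bijective, we find the preimage of 6. The inverse of x ↦ x^9 on (ℤ_{23})^× is x ↦ x^5, because 9·5 = 45 = 2·22 + 1 ≡ 1 (mod 22) and x^{22} = 1 for x ≠ 0 (Fermat). So σ⁻¹(6) = 6^5 mod 23.
Repeated squaring mod 23: 6^1 ≡ 6, 6^2 ≡ 6² = 36 ≡ 13, 6^4 ≡ 13² = 169 ≡ 8. Since 5 = 4 + 1, 6^5 ≡ 8·6: 8·6 = 48 ≡ 2. So 6^5 ≡ 2 (mod 23).
Hence σ⁻¹(6) = 2.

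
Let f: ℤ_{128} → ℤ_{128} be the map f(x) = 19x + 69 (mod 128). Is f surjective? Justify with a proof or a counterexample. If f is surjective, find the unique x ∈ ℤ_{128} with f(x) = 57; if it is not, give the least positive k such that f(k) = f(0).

Since gcd(19, 128) = 1, 19 is invertible modulo 128. Euclid's algorithm: 128 = 6·19 + 14, 19 = 1·14 + 5, 14 = 2·5 + 4, 5 = 1·4 + 1; back-substituting gives 1 = 27·19 − 4·128, so 19⁻¹ ≡ 27 (mod 128).
Then y ↦ 27(y − 69) is a two-sided inverse to f, so every y ∈ ℤ_{128} has a preimage.
Hence f is surjective.
Since f is surjective, we compute f⁻¹(57): solve 19x + 69 ≡ 57 (mod 128), i.e. 19x ≡ 116 (mod 128).
Multiplying by 19⁻¹ = 27 gives x ≡ 27·116 = 3132 = 24·128 + 60 ≡ 60 (mod 128).
Check: f(60) = 19·60 + 69 = 1209 = 9·128 + 57 ≡ 57 (mod 128).

60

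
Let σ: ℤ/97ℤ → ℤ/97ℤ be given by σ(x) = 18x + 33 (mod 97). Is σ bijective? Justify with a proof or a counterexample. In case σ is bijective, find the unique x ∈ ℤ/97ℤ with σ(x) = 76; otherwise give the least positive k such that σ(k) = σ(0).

94

By definition, σ is injective when σ(x_1) = σ(x_2) forces x_1 = x_2.
Suppose σ(x_1) = σ(x_2) in ℤ/97ℤ. Then 18x_1 + 33 ≡ 18x_2 + 33 (mod 97), so 18(x_1 − x_2) ≡ 0 (mod 97).
Since gcd(18, 97) = 1, 18 is invertible modulo 97, so x_1 − x_2 ≡ 0 (mod 97), i.e. x_1 = x_2.
We now compute 18⁻¹ mod 97 explicitly. Euclid's algorithm: 97 = 5·18 + 7, 18 = 2·7 + 4, 7 = 1·4 + 3, 4 = 1·3 + 1; back-substituting gives 1 = 27·18 − 5·97, so 18⁻¹ ≡ 27 (mod 97).
For any y ∈ ℤ/97ℤ, x = 27(y − 33) mod 97 satisfies σ(x) = 18·27(y − 33) + 33 ≡ y (since 18·27 ≡ 1 mod 97). So every y has a preimage.
So σ is bijective.
Since σ is bijective, we compute σ⁻¹(76): solve 18x + 33 ≡ 76 (mod 97), i.e. 18x ≡ 43 (mod 97).
Multiplying by 18⁻¹ = 27 gives x ≡ 27·43 = 1161 = 11·97 + 94 ≡ 94 (mod 97).
Check: σ(94) = 18·94 + 33 = 1725 = 17·97 + 76 ≡ 76 (mod 97).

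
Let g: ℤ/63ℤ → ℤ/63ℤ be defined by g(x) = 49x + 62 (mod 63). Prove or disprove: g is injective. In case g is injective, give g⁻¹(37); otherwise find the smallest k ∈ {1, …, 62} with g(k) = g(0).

9

Recall: g is injective if g(x_1) = g(x_2) implies x_1 = x_2.
We have gcd(49, 63) = 7 > 1. Taking x_1 = 0 and x_2 = 9: g(0) = 62 and g(9) = 49·9 + 62 = 503 ≡ 62 (mod 63).
So g(0) = g(9) while 0 ≠ 9, hence g is not injective.
Since g is not injective, we find the least positive k with g(k) = g(0): this means 49k ≡ 0 (mod 63), i.e. 63 ∣ 49k. Since gcd(49, 63) = 7, dividing through by 7 this holds exactly when 9 ∣ 7k, and as gcd(7, 9) = 1, exactly when 9 ∣ k.
The smallest positive such k is 9.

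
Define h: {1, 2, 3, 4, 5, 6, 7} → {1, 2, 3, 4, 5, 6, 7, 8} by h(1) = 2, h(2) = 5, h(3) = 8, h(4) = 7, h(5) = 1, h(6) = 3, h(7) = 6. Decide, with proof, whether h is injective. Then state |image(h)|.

7

The values h(1), …, h(7) are 2, 5, 8, 7, 1, 3, 6 — all distinct.
So h(a) = h(b) only when a = b, and h is injective.
The image of h is {1, 2, 3, 5, 6, 7, 8}, which has 7 elements.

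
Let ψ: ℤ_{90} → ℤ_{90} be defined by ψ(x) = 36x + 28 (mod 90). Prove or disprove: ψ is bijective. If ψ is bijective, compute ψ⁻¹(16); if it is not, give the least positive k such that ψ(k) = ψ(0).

We have gcd(36, 90) = 18 > 1. Taking a = 0 and b = 5: ψ(0) = 28 and ψ(5) = 36·5 + 28 = 208 ≡ 28 (mod 90).
So ψ(0) = ψ(5) while 0 ≠ 5, thus ψ is not injective, hence not bijective.
Since ψ is not bijective, we find the least positive k with ψ(k) = ψ(0): this means 36k ≡ 0 (mod 90), i.e. 90 ∣ 36k. Since gcd(36, 90) = 18, dividing through by 18 this holds exactly when 5 ∣ 2k, and as gcd(2, 5) = 1, exactly when 5 ∣ k.
The smallest positive such k is 5.

5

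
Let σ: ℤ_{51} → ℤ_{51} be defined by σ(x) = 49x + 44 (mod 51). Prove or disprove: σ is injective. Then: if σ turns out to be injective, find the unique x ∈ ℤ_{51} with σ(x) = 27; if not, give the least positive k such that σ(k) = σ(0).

34

If σ(u) = σ(v), then 49u ≡ 49v (mod 51). Because gcd(49, 51) = 1, we may cancel 49 to get u ≡ v (mod 51).
So σ is injective.
We now compute 49⁻¹ mod 51 explicitly. Euclid's algorithm: 51 = 1·49 + 2, 49 = 24·2 + 1; back-substituting gives 1 = 25·49 − 24·51, so 49⁻¹ ≡ 25 (mod 51).
Since σ is injective, we find σ⁻¹(27): we need 49x ≡ 27 − 44 ≡ 34 (mod 51). Using 49⁻¹ = 25: x ≡ 25·34 = 850 = 16·51 + 34, so x = 34.
Check: σ(34) = 49·34 + 44 = 1710 = 33·51 + 27 ≡ 27 (mod 51).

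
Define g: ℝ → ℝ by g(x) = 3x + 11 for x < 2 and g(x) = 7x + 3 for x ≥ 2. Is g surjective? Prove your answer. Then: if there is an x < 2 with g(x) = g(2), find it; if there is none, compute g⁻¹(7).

Both pieces are strictly increasing (slopes 3 and 7), so each is injective on its own interval.
The left piece maps (−∞, 2) onto (−∞, 17); the right piece maps [2, ∞) onto [17, ∞).
These images together cover ℝ, so g is surjective.
Because the two images are disjoint, no x < 2 has g(x) = g(2), so we compute g⁻¹(7): 7 lies in (−∞, 17), so solve 3x + 11 = 7: x = (7 − 11)/3 = −4/3.

-4/3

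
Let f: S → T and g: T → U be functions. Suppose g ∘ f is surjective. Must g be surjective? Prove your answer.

surjective

Let c ∈ U. Since g ∘ f is surjective, some a ∈ S has g(f(a)) = c. Then b = f(a) ∈ T satisfies g(b) = c. So g is surjective.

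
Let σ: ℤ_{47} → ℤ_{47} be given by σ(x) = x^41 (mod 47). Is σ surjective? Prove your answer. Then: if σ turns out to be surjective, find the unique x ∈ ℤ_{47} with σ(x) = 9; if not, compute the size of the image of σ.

Since 47 is prime, the nonzero elements of ℤ_{47} form a cyclic group of order 46.
As gcd(41, 46) = 1, raising to the 41st power is a bijection on this group: if s^41 ≡ t^41 then (st^{−1})^41 = 1, and the only element of order dividing gcd(41, 46) = 1 is 1, so s = t.
With σ(0) = 0 this makes σ injective on all of ℤ_{47}, hence bijective (finite equal-size domain and codomain). In particular σ is surjective.
Since σ is surjective, we find the preimage of 9. The inverse of x ↦ x^41 on (ℤ_{47})^× is x ↦ x^9, because 41·9 = 369 = 8·46 + 1 ≡ 1 (mod 46) and x^{46} = 1 for x ≠ 0 (Fermat). So σ⁻¹(9) = 9^9 mod 47.
Repeated squaring mod 47: 9^1 ≡ 9, 9^2 ≡ 9² = 81 ≡ 34, 9^4 ≡ 34² = 1156 ≡ 28, 9^8 ≡ 28² = 784 ≡ 32. Since 9 = 8 + 1, 9^9 ≡ 32·9: 32·9 = 288 ≡ 6. So 9^9 ≡ 6 (mod 47).
Hence σ⁻¹(9) = 6.

6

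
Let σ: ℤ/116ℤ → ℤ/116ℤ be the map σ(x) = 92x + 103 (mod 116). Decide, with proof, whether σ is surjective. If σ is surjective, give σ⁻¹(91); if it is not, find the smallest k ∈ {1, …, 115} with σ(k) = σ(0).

Since gcd(92, 116) = 4, we have 92x ≡ 0 (mod 4) for all x, so σ(x) ≡ 3 (mod 4).
But 0 ≢ 3 (mod 4), so 0 ∈ ℤ/116ℤ has no preimage. Therefore σ is not surjective.
Since σ is not surjective, we find the least positive k with σ(k) = σ(0): this means 92k ≡ 0 (mod 116), i.e. 116 ∣ 92k. Since gcd(92, 116) = 4, dividing through by 4 this holds exactly when 29 ∣ 23k, and as gcd(23, 29) = 1, exactly when 29 ∣ k.
The smallest positive such k is 29.

29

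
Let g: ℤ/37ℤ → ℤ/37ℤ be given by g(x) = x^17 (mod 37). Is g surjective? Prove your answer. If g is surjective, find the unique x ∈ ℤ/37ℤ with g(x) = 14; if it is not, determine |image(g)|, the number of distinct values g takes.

Since 37 is prime, the nonzero elements of ℤ/37ℤ form a cyclic group of order 36.
As gcd(17, 36) = 1, raising to the 17th power is a bijection on this group: if x_1^17 ≡ x_2^17 then (x_1x_2^{−1})^17 = 1, and the only element of order dividing gcd(17, 36) = 1 is 1, so x_1 = x_2.
With g(0) = 0 this makes g injective on all of ℤ/37ℤ, hence bijective (finite equal-size domain and codomain). In particular g is surjective.
Since g is surjective, we find the preimage of 14. The inverse of x ↦ x^17 on (ℤ/37ℤ)^× is x ↦ x^17, because 17·17 = 289 = 8·36 + 1 ≡ 1 (mod 36) and x^{36} = 1 for x ≠ 0 (Fermat). So g⁻¹(14) = 14^17 mod 37.
Repeated squaring mod 37: 14^1 ≡ 14, 14^2 ≡ 14² = 196 ≡ 11, 14^4 ≡ 11² = 121 ≡ 10, 14^8 ≡ 10² = 100 ≡ 26, 14^16 ≡ 26² = 676 ≡ 10. Since 17 = 16 + 1, 14^17 ≡ 10·14: 10·14 = 140 ≡ 29. So 14^17 ≡ 29 (mod 37).
Hence g⁻¹(14) = 29.

29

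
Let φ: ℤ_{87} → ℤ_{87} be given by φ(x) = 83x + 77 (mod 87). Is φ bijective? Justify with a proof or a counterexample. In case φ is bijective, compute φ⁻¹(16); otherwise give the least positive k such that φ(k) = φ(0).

Recall: injectivity means: for all s, t in the domain, φ(s) = φ(t) implies s = t.
Suppose φ(s) = φ(t) in ℤ_{87}. Then 83s + 77 ≡ 83t + 77 (mod 87), so 83(s − t) ≡ 0 (mod 87).
Since gcd(83, 87) = 1, 83 is invertible modulo 87, thus s − t ≡ 0 (mod 87), i.e. s = t.
We now compute 83⁻¹ mod 87 explicitly. Euclid's algorithm: 87 = 1·83 + 4, 83 = 20·4 + 3, 4 = 1·3 + 1; back-substituting gives 1 = 65·83 − 62·87, so 83⁻¹ ≡ 65 (mod 87).
For any y ∈ ℤ_{87}, x = 65(y − 77) mod 87 satisfies φ(x) = 83·65(y − 77) + 77 ≡ y (since 83·65 ≡ 1 mod 87). So every y has a preimage.
Therefore φ is bijective.
Since φ is bijective, we find φ⁻¹(16): we need 83x ≡ 16 − 77 ≡ 26 (mod 87). Using 83⁻¹ = 65: x ≡ 65·26 = 1690 = 19·87 + 37, so x = 37.
Check: φ(37) = 83·37 + 77 = 3148 = 36·87 + 16 ≡ 16 (mod 87).

37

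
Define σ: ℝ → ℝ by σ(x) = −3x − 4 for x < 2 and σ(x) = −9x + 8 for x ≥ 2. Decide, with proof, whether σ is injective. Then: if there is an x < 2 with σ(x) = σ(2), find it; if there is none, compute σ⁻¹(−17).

Both pieces are strictly decreasing (slopes −3 and −9), so each is injective on its own interval.
The left piece maps (−∞, 2) onto (−10, ∞); the right piece maps [2, ∞) onto (−∞, −10].
These images are disjoint, so no value is attained by both pieces. Hence σ is injective.
Because the two images are disjoint, no x < 2 has σ(x) = σ(2), so we compute σ⁻¹(−17): −17 lies in (−∞, −10], so solve −9x + 8 = −17: x = (−17 − 8)/(−9) = 25/9.

25/9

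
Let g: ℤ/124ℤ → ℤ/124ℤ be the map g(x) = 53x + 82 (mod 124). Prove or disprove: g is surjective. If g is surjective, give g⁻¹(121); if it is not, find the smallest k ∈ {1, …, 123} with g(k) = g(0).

99

Since gcd(53, 124) = 1, 53 is invertible modulo 124. Euclid's algorithm: 124 = 2·53 + 18, 53 = 2·18 + 17, 18 = 1·17 + 1; back-substituting gives 1 = 117·53 − 50·124, so 53⁻¹ ≡ 117 (mod 124).
For any y ∈ ℤ/124ℤ, x = 117(y − 82) mod 124 satisfies g(x) = 53·117(y − 82) + 82 ≡ y (since 53·117 ≡ 1 mod 124). So every y has a preimage.
So g is surjective.
Since g is surjective, we find g⁻¹(121): we need 53x ≡ 121 − 82 ≡ 39 (mod 124). Using 53⁻¹ = 117: x ≡ 117·39 = 4563 = 36·124 + 99, so x = 99.
Check: g(99) = 53·99 + 82 = 5329 = 42·124 + 121 ≡ 121 (mod 124).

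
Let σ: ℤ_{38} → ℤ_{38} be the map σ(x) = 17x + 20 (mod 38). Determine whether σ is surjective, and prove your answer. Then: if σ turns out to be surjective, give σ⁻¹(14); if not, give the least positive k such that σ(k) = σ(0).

Recall: surjectivity means every element of the codomain has a preimage under σ.
Since gcd(17, 38) = 1, 17 is invertible modulo 38. Euclid's algorithm: 38 = 2·17 + 4, 17 = 4·4 + 1; back-substituting gives 1 = 9·17 − 4·38, so 17⁻¹ ≡ 9 (mod 38).
For any y ∈ ℤ_{38}, x = 9(y − 20) mod 38 satisfies σ(x) = 17·9(y − 20) + 20 ≡ y (since 17·9 ≡ 1 mod 38). So every y has a preimage.
Thus σ is surjective.
Since σ is surjective, we compute σ⁻¹(14): solve 17x + 20 ≡ 14 (mod 38), i.e. 17x ≡ 32 (mod 38).
Multiplying by 17⁻¹ = 9 gives x ≡ 9·32 = 288 = 7·38 + 22 ≡ 22 (mod 38).
Check: σ(22) = 17·22 + 20 = 394 = 10·38 + 14 ≡ 14 (mod 38).

22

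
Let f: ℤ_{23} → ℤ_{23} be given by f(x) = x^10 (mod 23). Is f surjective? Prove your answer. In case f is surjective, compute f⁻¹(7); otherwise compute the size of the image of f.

f(11): Repeated squaring mod 23: 11^1 ≡ 11, 11^2 ≡ 11² = 121 ≡ 6, 11^4 ≡ 6² = 36 ≡ 13, 11^8 ≡ 13² = 169 ≡ 8. Since 10 = 8 + 2, 11^10 ≡ 8·6: 8·6 = 48 ≡ 2. So 11^10 ≡ 2 (mod 23).
f(12): Repeated squaring mod 23: 12^1 ≡ 12, 12^2 ≡ 12² = 144 ≡ 6, 12^4 ≡ 6² = 36 ≡ 13, 12^8 ≡ 13² = 169 ≡ 8. Since 10 = 8 + 2, 12^10 ≡ 8·6: 8·6 = 48 ≡ 2. So 12^10 ≡ 2 (mod 23).
So f(11) = f(12) = 2 while 11 ≠ 12, therefore f is not injective.
A non-injective map from the 23-element set ℤ_{23} to itself takes at most 22 distinct values, so it cannot be surjective. Therefore f is not surjective.
Since f is not surjective, we determine |image(f)|. Computing x^10 mod 23 for each x (by repeated squaring, reducing mod 23 at every step), the values f(0), f(1), …, f(22) are: 0, 1, 12, 8, 6, 9, 4, 13, 3, 18, 16, 2, 2, 16, 18, 3, 13, 4, 9, 6, 8, 12, 1.
The distinct values are {0, 1, 2, 3, 4, 6, 8, 9, 12, 13, 16, 18}; there are 12 of them.

12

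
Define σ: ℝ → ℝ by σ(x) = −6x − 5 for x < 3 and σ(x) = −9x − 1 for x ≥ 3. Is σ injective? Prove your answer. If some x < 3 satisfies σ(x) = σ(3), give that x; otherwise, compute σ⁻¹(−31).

Both pieces are strictly decreasing (slopes −6 and −9), so each is injective on its own interval.
The left piece maps (−∞, 3) onto (−23, ∞); the right piece maps [3, ∞) onto (−∞, −28].
These images are disjoint, so no value is attained by both pieces. Hence σ is injective.
Because the two images are disjoint, no x < 3 has σ(x) = σ(3), so we compute σ⁻¹(−31): −31 lies in (−∞, −28], so solve −9x − 1 = −31: x = (−31 + 1)/(−9) = 10/3.

10/3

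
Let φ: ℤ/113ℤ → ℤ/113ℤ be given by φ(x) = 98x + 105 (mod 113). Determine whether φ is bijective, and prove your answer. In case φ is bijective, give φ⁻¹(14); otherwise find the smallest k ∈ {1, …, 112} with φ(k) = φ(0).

104

By definition, φ is injective when φ(x_1) = φ(x_2) forces x_1 = x_2.
Suppose φ(x_1) = φ(x_2) in ℤ/113ℤ. Then 98x_1 + 105 ≡ 98x_2 + 105 (mod 113), therefore 98(x_1 − x_2) ≡ 0 (mod 113).
Since gcd(98, 113) = 1, 98 is invertible modulo 113, therefore x_1 − x_2 ≡ 0 (mod 113), i.e. x_1 = x_2.
We now compute 98⁻¹ mod 113 explicitly. Euclid's algorithm: 113 = 1·98 + 15, 98 = 6·15 + 8, 15 = 1·8 + 7, 8 = 1·7 + 1; back-substituting gives 1 = 15·98 − 13·113, so 98⁻¹ ≡ 15 (mod 113).
Then y ↦ 15(y − 105) is a two-sided inverse to φ, so every y ∈ ℤ/113ℤ has a preimage.
Hence φ is bijective.
Since φ is bijective, we compute φ⁻¹(14): solve 98x + 105 ≡ 14 (mod 113), i.e. 98x ≡ 22 (mod 113).
Multiplying by 98⁻¹ = 15 gives x ≡ 15·22 = 330 = 2·113 + 104 ≡ 104 (mod 113).
Check: φ(104) = 98·104 + 105 = 10297 = 91·113 + 14 ≡ 14 (mod 113).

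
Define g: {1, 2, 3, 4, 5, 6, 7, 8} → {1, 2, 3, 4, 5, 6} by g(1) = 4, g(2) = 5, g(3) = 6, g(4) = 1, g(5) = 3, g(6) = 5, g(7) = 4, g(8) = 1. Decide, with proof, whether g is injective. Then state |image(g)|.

g(2) = 5 = g(6) with 2 ≠ 6, so g is not injective.
The image of g is {1, 3, 4, 5, 6}, which has 5 elements.

5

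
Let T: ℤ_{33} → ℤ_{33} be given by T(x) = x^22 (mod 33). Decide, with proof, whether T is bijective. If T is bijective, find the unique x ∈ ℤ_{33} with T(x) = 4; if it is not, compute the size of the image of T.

T(4): Repeated squaring mod 33: 4^1 ≡ 4, 4^2 ≡ 4² = 16, 4^4 ≡ 16² = 256 ≡ 25, 4^8 ≡ 25² = 625 ≡ 31, 4^16 ≡ 31² = 961 ≡ 4. Since 22 = 16 + 4 + 2, 4^22 ≡ 4·25·16: 4·25 = 100 ≡ 1, then 1·16 = 16. So 4^22 ≡ 16 (mod 33).
T(7): Repeated squaring mod 33: 7^1 ≡ 7, 7^2 ≡ 7² = 49 ≡ 16, 7^4 ≡ 16² = 256 ≡ 25, 7^8 ≡ 25² = 625 ≡ 31, 7^16 ≡ 31² = 961 ≡ 4. Since 22 = 16 + 4 + 2, 7^22 ≡ 4·25·16: 4·25 = 100 ≡ 1, then 1·16 = 16. So 7^22 ≡ 16 (mod 33).
So T(4) = T(7) = 16 while 4 ≠ 7, so T is not injective, hence not bijective.
Since T is not bijective, we determine |image(T)|. Computing x^22 mod 33 for each x (by repeated squaring, reducing mod 33 at every step), the values T(0), T(1), …, T(32) are: 0, 1, 4, 9, 16, 25, 3, 16, 31, 15, 1, 22, 12, 4, 31, 27, 25, 25, 27, 31, 4, 12, 22, 1, 15, 31, 16, 3, 25, 16, 9, 4, 1.
The distinct values are {0, 1, 3, 4, 9, 12, 15, 16, 22, 25, 27, 31}; there are 12 of them.

12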